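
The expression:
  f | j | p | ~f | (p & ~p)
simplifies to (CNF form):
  True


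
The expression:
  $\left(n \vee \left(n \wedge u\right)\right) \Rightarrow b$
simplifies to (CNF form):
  $b \vee \neg n$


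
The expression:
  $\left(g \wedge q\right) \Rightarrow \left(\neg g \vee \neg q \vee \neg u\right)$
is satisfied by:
  {g: False, u: False, q: False}
  {q: True, g: False, u: False}
  {u: True, g: False, q: False}
  {q: True, u: True, g: False}
  {g: True, q: False, u: False}
  {q: True, g: True, u: False}
  {u: True, g: True, q: False}


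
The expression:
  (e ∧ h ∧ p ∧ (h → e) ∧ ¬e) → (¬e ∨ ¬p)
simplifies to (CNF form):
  True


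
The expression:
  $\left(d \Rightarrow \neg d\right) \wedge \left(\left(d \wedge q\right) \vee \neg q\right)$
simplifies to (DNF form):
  $\neg d \wedge \neg q$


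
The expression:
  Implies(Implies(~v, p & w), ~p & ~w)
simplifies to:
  (~p & ~v) | (~p & ~w) | (~v & ~w)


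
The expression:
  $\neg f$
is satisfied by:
  {f: False}


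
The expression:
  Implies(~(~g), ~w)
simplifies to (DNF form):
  ~g | ~w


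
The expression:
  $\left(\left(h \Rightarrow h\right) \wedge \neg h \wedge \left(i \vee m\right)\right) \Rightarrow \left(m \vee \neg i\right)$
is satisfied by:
  {m: True, h: True, i: False}
  {m: True, h: False, i: False}
  {h: True, m: False, i: False}
  {m: False, h: False, i: False}
  {i: True, m: True, h: True}
  {i: True, m: True, h: False}
  {i: True, h: True, m: False}


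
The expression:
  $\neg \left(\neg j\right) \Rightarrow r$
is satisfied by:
  {r: True, j: False}
  {j: False, r: False}
  {j: True, r: True}


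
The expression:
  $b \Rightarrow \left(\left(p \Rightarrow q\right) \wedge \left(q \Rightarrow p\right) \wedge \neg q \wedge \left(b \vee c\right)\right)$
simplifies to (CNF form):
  $\left(\neg b \vee \neg p\right) \wedge \left(\neg b \vee \neg q\right)$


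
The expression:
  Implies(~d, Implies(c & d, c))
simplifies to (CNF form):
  True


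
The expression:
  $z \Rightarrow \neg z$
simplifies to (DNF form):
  $\neg z$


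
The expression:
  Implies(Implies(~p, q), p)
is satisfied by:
  {p: True, q: False}
  {q: False, p: False}
  {q: True, p: True}


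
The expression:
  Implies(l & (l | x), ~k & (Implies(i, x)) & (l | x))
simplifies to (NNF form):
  ~l | (x & ~k) | (~i & ~k)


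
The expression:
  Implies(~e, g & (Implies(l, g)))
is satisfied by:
  {e: True, g: True}
  {e: True, g: False}
  {g: True, e: False}


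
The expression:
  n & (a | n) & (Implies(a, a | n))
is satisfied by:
  {n: True}


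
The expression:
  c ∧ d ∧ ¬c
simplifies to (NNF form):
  False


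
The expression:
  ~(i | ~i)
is never true.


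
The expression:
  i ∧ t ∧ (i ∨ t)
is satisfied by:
  {t: True, i: True}


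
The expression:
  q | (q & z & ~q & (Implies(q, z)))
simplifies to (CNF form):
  q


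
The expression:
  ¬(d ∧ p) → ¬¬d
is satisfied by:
  {d: True}


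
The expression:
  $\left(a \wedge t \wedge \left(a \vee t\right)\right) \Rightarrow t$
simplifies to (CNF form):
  $\text{True}$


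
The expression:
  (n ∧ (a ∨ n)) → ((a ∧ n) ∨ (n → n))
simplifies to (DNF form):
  True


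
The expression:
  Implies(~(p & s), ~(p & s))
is always true.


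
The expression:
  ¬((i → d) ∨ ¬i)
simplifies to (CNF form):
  i ∧ ¬d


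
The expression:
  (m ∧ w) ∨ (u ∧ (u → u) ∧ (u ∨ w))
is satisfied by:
  {u: True, w: True, m: True}
  {u: True, w: True, m: False}
  {u: True, m: True, w: False}
  {u: True, m: False, w: False}
  {w: True, m: True, u: False}


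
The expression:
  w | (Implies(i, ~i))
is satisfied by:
  {w: True, i: False}
  {i: False, w: False}
  {i: True, w: True}


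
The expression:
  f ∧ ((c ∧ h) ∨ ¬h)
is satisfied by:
  {c: True, f: True, h: False}
  {f: True, h: False, c: False}
  {c: True, h: True, f: True}


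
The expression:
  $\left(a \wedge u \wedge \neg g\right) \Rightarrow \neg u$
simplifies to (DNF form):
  $g \vee \neg a \vee \neg u$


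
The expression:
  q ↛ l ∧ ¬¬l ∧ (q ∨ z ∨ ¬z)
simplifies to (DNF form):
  False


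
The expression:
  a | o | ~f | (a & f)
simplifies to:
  a | o | ~f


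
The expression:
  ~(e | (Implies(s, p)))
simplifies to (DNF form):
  s & ~e & ~p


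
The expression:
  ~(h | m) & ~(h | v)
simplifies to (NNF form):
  ~h & ~m & ~v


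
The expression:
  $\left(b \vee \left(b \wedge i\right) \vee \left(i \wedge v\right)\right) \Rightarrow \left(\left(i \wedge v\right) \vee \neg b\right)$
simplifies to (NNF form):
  $\left(i \wedge v\right) \vee \neg b$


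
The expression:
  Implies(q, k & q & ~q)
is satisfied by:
  {q: False}


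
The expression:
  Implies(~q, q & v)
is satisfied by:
  {q: True}


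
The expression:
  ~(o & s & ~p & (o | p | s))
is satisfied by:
  {p: True, s: False, o: False}
  {s: False, o: False, p: False}
  {o: True, p: True, s: False}
  {o: True, s: False, p: False}
  {p: True, s: True, o: False}
  {s: True, p: False, o: False}
  {o: True, s: True, p: True}


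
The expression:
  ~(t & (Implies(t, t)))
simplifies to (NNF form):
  ~t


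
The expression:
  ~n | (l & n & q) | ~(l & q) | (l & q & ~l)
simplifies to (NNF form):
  True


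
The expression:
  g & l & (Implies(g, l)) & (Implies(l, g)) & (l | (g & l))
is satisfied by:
  {g: True, l: True}


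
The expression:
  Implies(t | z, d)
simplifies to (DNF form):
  d | (~t & ~z)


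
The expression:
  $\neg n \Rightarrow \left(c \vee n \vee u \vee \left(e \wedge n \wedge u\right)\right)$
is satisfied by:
  {n: True, c: True, u: True}
  {n: True, c: True, u: False}
  {n: True, u: True, c: False}
  {n: True, u: False, c: False}
  {c: True, u: True, n: False}
  {c: True, u: False, n: False}
  {u: True, c: False, n: False}


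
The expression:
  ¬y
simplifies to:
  ¬y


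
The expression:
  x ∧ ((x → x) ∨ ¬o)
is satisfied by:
  {x: True}


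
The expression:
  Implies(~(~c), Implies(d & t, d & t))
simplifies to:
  True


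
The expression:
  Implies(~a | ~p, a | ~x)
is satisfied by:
  {a: True, x: False}
  {x: False, a: False}
  {x: True, a: True}


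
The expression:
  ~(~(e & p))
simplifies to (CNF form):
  e & p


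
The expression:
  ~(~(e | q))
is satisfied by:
  {q: True, e: True}
  {q: True, e: False}
  {e: True, q: False}


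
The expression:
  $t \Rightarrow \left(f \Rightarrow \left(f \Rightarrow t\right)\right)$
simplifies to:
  $\text{True}$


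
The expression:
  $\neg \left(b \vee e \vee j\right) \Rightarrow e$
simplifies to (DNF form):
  $b \vee e \vee j$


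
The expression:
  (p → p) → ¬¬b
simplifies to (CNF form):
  b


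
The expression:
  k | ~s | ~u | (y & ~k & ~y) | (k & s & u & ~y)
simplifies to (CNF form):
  k | ~s | ~u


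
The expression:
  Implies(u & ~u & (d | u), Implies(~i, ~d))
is always true.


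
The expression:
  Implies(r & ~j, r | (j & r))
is always true.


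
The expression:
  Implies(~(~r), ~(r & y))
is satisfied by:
  {y: False, r: False}
  {r: True, y: False}
  {y: True, r: False}


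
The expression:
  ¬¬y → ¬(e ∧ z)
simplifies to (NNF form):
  ¬e ∨ ¬y ∨ ¬z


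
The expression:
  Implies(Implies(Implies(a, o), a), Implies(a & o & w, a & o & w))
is always true.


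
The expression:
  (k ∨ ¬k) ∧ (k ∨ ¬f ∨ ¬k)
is always true.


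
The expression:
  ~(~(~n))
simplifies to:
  ~n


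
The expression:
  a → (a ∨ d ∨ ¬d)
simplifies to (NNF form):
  True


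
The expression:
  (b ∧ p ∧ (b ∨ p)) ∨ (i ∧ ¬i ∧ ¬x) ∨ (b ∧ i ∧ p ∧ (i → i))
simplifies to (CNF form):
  b ∧ p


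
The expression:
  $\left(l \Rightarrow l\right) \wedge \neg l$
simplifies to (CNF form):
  $\neg l$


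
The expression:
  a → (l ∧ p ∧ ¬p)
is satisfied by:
  {a: False}


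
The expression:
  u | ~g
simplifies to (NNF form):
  u | ~g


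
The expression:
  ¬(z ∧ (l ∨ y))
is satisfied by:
  {l: False, z: False, y: False}
  {y: True, l: False, z: False}
  {l: True, y: False, z: False}
  {y: True, l: True, z: False}
  {z: True, y: False, l: False}


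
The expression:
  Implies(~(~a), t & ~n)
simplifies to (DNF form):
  ~a | (t & ~n)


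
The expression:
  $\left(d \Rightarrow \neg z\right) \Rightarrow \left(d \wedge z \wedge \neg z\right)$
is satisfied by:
  {z: True, d: True}


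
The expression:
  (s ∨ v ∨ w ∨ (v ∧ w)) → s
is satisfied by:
  {s: True, w: False, v: False}
  {s: True, v: True, w: False}
  {s: True, w: True, v: False}
  {s: True, v: True, w: True}
  {v: False, w: False, s: False}


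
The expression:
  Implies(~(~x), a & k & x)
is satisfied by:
  {k: True, a: True, x: False}
  {k: True, a: False, x: False}
  {a: True, k: False, x: False}
  {k: False, a: False, x: False}
  {x: True, k: True, a: True}


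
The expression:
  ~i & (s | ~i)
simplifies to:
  ~i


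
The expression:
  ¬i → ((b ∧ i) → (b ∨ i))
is always true.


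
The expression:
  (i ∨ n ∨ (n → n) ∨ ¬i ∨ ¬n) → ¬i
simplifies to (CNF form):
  ¬i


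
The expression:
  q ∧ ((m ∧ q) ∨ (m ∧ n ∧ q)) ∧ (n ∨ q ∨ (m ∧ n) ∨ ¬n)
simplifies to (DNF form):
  m ∧ q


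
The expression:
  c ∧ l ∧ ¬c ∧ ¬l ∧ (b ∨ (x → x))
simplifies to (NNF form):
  False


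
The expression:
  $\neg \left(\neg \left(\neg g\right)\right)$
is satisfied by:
  {g: False}


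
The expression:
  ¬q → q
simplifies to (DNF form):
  q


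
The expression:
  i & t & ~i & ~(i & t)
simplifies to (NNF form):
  False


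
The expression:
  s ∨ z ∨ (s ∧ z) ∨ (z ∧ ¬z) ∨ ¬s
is always true.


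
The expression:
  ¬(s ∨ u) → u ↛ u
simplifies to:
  s ∨ u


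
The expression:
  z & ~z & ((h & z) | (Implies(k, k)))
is never true.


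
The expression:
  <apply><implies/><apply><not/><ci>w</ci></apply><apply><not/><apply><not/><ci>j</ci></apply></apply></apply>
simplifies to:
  <apply><or/><ci>j</ci><ci>w</ci></apply>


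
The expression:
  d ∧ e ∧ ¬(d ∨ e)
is never true.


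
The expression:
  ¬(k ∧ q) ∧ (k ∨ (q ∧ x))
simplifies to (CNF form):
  (k ∨ q) ∧ (k ∨ x) ∧ (¬k ∨ ¬q)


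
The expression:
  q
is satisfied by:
  {q: True}


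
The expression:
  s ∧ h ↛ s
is never true.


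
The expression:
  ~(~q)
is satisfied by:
  {q: True}


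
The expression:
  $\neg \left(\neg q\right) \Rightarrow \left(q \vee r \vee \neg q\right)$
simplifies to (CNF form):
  $\text{True}$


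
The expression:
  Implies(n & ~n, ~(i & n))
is always true.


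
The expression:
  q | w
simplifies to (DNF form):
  q | w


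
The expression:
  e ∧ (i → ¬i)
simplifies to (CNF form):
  e ∧ ¬i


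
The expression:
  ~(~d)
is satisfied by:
  {d: True}


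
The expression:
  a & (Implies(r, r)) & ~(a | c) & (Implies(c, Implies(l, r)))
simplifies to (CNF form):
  False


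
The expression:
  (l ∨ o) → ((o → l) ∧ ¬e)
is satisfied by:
  {o: False, e: False, l: False}
  {l: True, o: False, e: False}
  {e: True, o: False, l: False}
  {l: True, o: True, e: False}


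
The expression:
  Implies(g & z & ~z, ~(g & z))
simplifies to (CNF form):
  True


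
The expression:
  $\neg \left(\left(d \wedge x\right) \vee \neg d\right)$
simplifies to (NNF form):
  $d \wedge \neg x$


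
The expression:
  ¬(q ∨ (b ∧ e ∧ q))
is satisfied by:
  {q: False}


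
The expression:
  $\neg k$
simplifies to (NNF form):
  $\neg k$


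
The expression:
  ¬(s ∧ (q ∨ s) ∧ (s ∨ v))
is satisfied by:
  {s: False}


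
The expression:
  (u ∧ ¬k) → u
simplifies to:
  True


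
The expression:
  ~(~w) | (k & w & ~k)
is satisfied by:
  {w: True}


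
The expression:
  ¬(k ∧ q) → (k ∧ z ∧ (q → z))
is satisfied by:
  {q: True, z: True, k: True}
  {q: True, k: True, z: False}
  {z: True, k: True, q: False}


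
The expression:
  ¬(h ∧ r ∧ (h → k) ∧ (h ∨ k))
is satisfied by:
  {h: False, k: False, r: False}
  {r: True, h: False, k: False}
  {k: True, h: False, r: False}
  {r: True, k: True, h: False}
  {h: True, r: False, k: False}
  {r: True, h: True, k: False}
  {k: True, h: True, r: False}


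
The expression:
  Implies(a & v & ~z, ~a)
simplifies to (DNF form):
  z | ~a | ~v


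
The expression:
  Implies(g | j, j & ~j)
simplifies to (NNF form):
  ~g & ~j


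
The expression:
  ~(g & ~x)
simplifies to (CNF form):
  x | ~g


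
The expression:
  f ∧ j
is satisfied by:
  {j: True, f: True}


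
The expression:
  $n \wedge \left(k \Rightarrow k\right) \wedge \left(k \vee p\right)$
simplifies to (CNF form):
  $n \wedge \left(k \vee p\right)$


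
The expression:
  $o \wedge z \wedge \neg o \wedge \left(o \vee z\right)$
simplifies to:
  $\text{False}$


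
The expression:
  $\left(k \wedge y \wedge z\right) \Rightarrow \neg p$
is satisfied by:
  {p: False, k: False, z: False, y: False}
  {y: True, p: False, k: False, z: False}
  {z: True, p: False, k: False, y: False}
  {y: True, z: True, p: False, k: False}
  {k: True, y: False, p: False, z: False}
  {y: True, k: True, p: False, z: False}
  {z: True, k: True, y: False, p: False}
  {y: True, z: True, k: True, p: False}
  {p: True, z: False, k: False, y: False}
  {y: True, p: True, z: False, k: False}
  {z: True, p: True, y: False, k: False}
  {y: True, z: True, p: True, k: False}
  {k: True, p: True, z: False, y: False}
  {y: True, k: True, p: True, z: False}
  {z: True, k: True, p: True, y: False}


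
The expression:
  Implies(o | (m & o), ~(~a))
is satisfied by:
  {a: True, o: False}
  {o: False, a: False}
  {o: True, a: True}


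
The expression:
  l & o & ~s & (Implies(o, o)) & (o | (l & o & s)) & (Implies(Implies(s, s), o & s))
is never true.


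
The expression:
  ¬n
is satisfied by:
  {n: False}


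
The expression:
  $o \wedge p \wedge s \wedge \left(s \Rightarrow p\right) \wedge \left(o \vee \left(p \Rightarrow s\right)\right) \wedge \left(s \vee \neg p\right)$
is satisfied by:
  {p: True, s: True, o: True}


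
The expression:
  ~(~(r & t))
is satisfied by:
  {t: True, r: True}


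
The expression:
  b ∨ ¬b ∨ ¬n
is always true.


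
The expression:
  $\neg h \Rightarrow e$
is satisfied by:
  {e: True, h: True}
  {e: True, h: False}
  {h: True, e: False}


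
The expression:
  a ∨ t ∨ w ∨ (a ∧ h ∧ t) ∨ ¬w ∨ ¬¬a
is always true.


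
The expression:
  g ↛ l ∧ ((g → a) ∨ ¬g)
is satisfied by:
  {a: True, g: True, l: False}


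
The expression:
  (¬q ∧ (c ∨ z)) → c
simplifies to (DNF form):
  c ∨ q ∨ ¬z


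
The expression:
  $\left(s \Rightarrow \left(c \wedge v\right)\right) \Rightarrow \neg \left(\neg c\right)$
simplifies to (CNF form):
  $c \vee s$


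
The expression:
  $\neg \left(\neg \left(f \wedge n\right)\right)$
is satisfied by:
  {f: True, n: True}


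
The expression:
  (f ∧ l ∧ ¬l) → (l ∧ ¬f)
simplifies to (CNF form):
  True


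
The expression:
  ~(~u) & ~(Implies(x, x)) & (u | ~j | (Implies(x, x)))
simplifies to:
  False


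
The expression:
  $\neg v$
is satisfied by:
  {v: False}


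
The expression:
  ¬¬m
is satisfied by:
  {m: True}


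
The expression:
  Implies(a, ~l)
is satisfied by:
  {l: False, a: False}
  {a: True, l: False}
  {l: True, a: False}


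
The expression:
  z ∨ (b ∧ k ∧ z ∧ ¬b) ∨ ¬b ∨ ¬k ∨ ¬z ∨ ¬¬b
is always true.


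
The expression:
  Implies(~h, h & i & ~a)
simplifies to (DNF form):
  h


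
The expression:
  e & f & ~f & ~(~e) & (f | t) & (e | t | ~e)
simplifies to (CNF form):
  False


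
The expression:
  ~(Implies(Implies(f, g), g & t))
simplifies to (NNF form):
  (g & ~t) | (~f & ~g)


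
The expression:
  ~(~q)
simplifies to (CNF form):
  q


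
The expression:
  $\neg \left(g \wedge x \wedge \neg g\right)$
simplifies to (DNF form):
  $\text{True}$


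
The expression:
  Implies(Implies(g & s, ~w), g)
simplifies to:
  g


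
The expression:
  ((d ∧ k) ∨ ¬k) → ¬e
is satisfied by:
  {k: True, e: False, d: False}
  {k: False, e: False, d: False}
  {d: True, k: True, e: False}
  {d: True, k: False, e: False}
  {e: True, k: True, d: False}


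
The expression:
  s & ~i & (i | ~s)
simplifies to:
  False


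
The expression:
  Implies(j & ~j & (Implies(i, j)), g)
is always true.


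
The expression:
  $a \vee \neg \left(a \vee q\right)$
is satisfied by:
  {a: True, q: False}
  {q: False, a: False}
  {q: True, a: True}


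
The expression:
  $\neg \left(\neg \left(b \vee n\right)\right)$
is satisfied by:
  {n: True, b: True}
  {n: True, b: False}
  {b: True, n: False}


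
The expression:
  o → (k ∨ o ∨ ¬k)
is always true.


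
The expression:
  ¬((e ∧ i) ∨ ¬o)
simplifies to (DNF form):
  (o ∧ ¬e) ∨ (o ∧ ¬i)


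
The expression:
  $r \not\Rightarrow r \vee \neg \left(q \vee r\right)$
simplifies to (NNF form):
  $\neg q \wedge \neg r$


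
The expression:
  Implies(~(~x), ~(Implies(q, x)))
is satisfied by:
  {x: False}


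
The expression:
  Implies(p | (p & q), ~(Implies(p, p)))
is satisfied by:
  {p: False}


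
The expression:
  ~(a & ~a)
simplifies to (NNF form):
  True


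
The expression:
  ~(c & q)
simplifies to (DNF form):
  ~c | ~q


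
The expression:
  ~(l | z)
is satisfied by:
  {z: False, l: False}


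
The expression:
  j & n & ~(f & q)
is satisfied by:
  {j: True, n: True, q: False, f: False}
  {f: True, j: True, n: True, q: False}
  {q: True, j: True, n: True, f: False}


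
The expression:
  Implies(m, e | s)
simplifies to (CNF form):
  e | s | ~m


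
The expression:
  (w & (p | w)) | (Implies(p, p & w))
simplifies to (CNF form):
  w | ~p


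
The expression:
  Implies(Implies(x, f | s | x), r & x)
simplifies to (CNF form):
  r & x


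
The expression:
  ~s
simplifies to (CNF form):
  ~s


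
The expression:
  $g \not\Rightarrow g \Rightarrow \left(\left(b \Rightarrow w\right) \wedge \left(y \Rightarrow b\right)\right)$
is always true.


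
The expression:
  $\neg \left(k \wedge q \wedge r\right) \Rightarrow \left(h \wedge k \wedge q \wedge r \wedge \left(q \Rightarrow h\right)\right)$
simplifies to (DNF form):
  $k \wedge q \wedge r$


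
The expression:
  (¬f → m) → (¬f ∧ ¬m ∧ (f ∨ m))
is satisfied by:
  {f: False, m: False}


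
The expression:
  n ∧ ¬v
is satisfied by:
  {n: True, v: False}


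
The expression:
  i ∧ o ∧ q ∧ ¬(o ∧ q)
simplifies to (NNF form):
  False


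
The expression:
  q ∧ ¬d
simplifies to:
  q ∧ ¬d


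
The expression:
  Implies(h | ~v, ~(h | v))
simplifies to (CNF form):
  ~h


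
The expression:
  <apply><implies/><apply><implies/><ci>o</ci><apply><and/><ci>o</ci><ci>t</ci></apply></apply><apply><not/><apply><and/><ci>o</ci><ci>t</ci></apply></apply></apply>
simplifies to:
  <apply><or/><apply><not/><ci>o</ci></apply><apply><not/><ci>t</ci></apply></apply>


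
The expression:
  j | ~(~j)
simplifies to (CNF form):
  j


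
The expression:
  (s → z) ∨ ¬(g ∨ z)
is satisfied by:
  {z: True, s: False, g: False}
  {s: False, g: False, z: False}
  {g: True, z: True, s: False}
  {g: True, s: False, z: False}
  {z: True, s: True, g: False}
  {s: True, z: False, g: False}
  {g: True, s: True, z: True}


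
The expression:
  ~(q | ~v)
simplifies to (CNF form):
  v & ~q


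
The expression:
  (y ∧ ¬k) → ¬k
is always true.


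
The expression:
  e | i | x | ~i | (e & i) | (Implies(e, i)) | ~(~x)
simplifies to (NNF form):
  True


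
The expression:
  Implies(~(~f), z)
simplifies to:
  z | ~f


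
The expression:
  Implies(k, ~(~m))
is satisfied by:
  {m: True, k: False}
  {k: False, m: False}
  {k: True, m: True}


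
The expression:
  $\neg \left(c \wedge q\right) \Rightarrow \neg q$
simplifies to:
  $c \vee \neg q$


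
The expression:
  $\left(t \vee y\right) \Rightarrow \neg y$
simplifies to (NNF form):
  $\neg y$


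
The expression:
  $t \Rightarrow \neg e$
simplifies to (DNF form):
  $\neg e \vee \neg t$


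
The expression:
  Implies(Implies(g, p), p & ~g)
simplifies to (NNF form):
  (g & ~p) | (p & ~g)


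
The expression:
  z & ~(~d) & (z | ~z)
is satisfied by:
  {z: True, d: True}


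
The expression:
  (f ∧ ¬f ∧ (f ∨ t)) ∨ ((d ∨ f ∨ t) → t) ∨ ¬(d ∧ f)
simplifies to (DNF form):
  t ∨ ¬d ∨ ¬f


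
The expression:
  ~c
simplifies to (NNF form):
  ~c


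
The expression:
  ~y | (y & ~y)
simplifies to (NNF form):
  ~y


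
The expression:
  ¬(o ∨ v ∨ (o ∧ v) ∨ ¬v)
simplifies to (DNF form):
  False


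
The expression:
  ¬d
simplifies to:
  ¬d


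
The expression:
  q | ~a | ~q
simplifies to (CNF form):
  True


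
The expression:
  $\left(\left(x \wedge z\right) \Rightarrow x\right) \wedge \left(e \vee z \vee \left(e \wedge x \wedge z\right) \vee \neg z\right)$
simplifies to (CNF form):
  $\text{True}$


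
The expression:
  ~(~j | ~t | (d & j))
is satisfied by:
  {t: True, j: True, d: False}


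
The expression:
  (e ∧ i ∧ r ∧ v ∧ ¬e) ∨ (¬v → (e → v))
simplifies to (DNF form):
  v ∨ ¬e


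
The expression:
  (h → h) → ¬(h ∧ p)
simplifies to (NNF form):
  ¬h ∨ ¬p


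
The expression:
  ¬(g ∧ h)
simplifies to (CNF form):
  ¬g ∨ ¬h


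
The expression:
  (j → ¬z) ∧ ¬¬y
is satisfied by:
  {y: True, z: False, j: False}
  {y: True, j: True, z: False}
  {y: True, z: True, j: False}


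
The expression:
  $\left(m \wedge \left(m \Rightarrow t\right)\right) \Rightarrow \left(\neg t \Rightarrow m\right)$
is always true.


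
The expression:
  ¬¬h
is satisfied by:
  {h: True}


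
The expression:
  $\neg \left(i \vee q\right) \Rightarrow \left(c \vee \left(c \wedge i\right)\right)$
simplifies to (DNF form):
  $c \vee i \vee q$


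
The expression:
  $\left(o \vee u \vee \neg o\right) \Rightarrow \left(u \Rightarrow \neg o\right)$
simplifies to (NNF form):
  $\neg o \vee \neg u$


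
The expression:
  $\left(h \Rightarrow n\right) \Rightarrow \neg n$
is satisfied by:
  {n: False}


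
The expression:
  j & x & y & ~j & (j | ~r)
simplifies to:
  False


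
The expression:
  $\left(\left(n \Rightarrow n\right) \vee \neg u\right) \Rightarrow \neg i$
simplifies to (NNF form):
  $\neg i$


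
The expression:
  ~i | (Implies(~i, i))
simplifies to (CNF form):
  True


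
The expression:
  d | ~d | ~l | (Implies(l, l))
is always true.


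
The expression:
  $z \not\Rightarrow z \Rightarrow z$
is always true.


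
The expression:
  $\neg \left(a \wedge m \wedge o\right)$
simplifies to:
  $\neg a \vee \neg m \vee \neg o$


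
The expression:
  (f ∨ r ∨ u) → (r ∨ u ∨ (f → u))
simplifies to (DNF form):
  r ∨ u ∨ ¬f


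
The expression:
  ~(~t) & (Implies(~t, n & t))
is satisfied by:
  {t: True}


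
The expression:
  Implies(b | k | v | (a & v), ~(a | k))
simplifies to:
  ~k & (~a | ~b) & (~a | ~v)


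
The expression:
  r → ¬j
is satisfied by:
  {r: False, j: False}
  {j: True, r: False}
  {r: True, j: False}


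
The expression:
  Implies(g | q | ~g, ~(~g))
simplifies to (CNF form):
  g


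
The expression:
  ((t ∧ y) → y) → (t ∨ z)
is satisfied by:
  {t: True, z: True}
  {t: True, z: False}
  {z: True, t: False}


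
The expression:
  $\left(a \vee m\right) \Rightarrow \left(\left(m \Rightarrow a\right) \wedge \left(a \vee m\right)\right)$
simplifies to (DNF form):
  $a \vee \neg m$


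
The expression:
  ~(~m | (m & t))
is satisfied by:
  {m: True, t: False}


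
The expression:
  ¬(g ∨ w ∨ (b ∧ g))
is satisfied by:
  {g: False, w: False}


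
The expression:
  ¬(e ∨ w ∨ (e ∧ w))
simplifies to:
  ¬e ∧ ¬w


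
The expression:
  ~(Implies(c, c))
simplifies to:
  False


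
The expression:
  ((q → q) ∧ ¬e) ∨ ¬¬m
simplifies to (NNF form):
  m ∨ ¬e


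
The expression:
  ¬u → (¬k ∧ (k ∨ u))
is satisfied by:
  {u: True}


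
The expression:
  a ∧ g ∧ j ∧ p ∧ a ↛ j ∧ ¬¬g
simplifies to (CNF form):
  False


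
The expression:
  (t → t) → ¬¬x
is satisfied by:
  {x: True}


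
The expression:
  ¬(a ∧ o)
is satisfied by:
  {o: False, a: False}
  {a: True, o: False}
  {o: True, a: False}


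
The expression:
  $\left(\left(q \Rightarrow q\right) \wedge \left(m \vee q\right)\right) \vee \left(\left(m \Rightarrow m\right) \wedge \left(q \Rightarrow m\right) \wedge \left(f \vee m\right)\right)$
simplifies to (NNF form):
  $f \vee m \vee q$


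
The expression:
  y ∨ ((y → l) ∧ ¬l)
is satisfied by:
  {y: True, l: False}
  {l: False, y: False}
  {l: True, y: True}


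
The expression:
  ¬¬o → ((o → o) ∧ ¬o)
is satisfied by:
  {o: False}


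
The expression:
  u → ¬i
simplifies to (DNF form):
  ¬i ∨ ¬u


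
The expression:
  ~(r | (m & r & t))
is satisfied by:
  {r: False}


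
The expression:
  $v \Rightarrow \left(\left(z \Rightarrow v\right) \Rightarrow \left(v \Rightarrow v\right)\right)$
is always true.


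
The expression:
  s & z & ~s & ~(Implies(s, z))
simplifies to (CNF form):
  False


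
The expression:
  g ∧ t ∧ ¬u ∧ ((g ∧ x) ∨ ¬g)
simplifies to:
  g ∧ t ∧ x ∧ ¬u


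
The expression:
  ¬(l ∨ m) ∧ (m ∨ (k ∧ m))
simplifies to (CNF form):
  False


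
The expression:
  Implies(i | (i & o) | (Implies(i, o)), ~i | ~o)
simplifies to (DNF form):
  ~i | ~o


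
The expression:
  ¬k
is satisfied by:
  {k: False}


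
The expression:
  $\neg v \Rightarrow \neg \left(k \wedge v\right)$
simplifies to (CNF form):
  $\text{True}$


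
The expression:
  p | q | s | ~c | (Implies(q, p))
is always true.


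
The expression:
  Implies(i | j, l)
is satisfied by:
  {l: True, i: False, j: False}
  {j: True, l: True, i: False}
  {l: True, i: True, j: False}
  {j: True, l: True, i: True}
  {j: False, i: False, l: False}


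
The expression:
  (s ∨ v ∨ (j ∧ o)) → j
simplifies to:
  j ∨ (¬s ∧ ¬v)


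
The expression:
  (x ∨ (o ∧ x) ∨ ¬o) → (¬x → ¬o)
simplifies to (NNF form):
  True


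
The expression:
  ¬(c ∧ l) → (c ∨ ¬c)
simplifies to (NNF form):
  True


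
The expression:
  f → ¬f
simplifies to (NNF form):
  ¬f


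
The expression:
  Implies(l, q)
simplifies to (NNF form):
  q | ~l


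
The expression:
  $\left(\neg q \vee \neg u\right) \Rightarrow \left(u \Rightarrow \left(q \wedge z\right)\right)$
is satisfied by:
  {q: True, u: False}
  {u: False, q: False}
  {u: True, q: True}


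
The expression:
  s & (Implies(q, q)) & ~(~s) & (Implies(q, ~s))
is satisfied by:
  {s: True, q: False}


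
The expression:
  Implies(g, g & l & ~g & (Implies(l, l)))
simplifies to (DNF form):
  ~g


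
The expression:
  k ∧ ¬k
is never true.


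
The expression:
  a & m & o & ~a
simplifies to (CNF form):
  False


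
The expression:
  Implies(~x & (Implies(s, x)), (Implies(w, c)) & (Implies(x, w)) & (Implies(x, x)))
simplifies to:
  c | s | x | ~w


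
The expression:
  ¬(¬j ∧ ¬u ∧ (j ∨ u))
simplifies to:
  True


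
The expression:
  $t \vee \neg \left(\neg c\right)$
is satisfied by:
  {t: True, c: True}
  {t: True, c: False}
  {c: True, t: False}


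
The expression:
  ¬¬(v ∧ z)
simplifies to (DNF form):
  v ∧ z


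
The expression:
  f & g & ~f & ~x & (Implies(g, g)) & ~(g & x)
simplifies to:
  False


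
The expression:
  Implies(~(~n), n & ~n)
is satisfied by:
  {n: False}


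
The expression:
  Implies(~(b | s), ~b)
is always true.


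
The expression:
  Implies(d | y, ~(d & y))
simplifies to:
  ~d | ~y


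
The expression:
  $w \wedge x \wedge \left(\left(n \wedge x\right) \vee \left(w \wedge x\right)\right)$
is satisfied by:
  {w: True, x: True}


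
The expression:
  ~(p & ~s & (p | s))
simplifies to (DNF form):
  s | ~p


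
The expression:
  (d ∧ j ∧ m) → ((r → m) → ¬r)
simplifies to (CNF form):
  ¬d ∨ ¬j ∨ ¬m ∨ ¬r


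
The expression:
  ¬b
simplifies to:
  ¬b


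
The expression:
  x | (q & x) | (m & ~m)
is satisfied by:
  {x: True}


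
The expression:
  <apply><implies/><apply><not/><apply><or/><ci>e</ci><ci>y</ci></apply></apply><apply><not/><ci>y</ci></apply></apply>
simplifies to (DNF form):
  <true/>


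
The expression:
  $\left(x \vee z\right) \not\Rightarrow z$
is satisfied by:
  {x: True, z: False}


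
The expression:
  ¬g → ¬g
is always true.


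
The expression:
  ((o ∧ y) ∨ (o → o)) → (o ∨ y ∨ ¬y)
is always true.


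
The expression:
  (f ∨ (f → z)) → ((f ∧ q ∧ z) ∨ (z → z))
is always true.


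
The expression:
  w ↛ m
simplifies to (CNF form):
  w ∧ ¬m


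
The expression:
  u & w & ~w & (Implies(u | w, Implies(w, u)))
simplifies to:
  False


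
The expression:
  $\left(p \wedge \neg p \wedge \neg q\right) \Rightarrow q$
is always true.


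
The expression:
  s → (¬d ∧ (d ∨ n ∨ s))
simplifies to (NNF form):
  ¬d ∨ ¬s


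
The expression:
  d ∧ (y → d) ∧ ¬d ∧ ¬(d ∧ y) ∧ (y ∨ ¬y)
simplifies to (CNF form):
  False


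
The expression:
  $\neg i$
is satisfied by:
  {i: False}


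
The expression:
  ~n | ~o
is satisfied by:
  {o: False, n: False}
  {n: True, o: False}
  {o: True, n: False}


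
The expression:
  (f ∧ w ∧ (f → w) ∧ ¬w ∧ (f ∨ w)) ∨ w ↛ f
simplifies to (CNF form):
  w ∧ ¬f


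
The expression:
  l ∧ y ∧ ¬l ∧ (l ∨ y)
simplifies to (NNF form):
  False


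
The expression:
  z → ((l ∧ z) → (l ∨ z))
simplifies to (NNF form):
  True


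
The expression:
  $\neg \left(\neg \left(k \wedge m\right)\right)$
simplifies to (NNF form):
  $k \wedge m$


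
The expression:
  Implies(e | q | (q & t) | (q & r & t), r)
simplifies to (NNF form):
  r | (~e & ~q)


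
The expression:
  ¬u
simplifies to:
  ¬u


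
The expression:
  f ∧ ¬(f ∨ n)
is never true.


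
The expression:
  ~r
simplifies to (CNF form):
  ~r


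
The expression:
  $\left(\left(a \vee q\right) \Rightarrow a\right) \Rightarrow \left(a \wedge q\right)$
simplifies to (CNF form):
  $q$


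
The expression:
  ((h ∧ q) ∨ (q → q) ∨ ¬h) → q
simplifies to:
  q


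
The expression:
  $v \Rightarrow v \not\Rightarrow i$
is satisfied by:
  {v: False, i: False}
  {i: True, v: False}
  {v: True, i: False}


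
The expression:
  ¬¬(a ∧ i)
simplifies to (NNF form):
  a ∧ i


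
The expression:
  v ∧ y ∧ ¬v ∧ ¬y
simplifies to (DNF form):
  False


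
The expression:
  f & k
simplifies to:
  f & k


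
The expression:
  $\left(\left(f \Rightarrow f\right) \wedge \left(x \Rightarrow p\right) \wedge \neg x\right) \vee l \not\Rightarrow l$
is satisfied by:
  {x: False}


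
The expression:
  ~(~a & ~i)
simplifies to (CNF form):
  a | i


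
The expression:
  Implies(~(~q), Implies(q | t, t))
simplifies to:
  t | ~q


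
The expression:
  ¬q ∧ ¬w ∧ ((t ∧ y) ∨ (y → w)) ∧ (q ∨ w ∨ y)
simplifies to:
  t ∧ y ∧ ¬q ∧ ¬w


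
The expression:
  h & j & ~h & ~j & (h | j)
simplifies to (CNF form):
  False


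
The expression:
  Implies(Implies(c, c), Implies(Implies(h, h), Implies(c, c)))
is always true.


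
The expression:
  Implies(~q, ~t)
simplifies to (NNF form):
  q | ~t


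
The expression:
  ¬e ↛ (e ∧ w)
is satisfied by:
  {e: False}


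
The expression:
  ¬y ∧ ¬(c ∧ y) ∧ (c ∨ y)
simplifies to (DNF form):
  c ∧ ¬y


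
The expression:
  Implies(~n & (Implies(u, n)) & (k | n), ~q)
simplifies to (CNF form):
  n | u | ~k | ~q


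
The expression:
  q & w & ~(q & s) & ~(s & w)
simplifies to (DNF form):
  q & w & ~s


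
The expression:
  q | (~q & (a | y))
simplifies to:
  a | q | y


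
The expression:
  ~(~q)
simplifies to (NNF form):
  q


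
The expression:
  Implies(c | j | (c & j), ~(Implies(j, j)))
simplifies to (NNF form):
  ~c & ~j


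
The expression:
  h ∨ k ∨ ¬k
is always true.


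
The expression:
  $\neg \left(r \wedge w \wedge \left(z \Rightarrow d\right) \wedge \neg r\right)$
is always true.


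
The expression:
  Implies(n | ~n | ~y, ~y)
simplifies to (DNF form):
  ~y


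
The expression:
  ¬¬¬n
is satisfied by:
  {n: False}


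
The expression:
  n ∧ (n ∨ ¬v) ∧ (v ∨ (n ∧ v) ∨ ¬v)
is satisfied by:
  {n: True}


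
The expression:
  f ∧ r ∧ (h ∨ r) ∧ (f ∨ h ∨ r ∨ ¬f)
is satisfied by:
  {r: True, f: True}


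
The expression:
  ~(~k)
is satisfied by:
  {k: True}


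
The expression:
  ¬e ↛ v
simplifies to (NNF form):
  v ∨ ¬e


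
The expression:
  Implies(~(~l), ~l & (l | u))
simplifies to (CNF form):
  ~l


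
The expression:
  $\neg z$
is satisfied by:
  {z: False}


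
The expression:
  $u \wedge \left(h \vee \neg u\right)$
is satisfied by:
  {h: True, u: True}


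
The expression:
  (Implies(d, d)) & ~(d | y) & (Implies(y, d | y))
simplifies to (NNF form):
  ~d & ~y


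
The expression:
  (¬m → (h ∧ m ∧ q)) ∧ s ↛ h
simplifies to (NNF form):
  m ∧ s ∧ ¬h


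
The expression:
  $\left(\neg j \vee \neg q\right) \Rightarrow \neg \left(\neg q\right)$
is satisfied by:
  {q: True}


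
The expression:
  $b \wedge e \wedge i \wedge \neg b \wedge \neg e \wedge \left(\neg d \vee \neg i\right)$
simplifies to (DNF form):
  $\text{False}$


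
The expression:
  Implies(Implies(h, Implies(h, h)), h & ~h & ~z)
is never true.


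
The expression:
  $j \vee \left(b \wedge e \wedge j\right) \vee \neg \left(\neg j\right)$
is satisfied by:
  {j: True}


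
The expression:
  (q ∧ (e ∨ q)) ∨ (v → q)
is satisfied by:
  {q: True, v: False}
  {v: False, q: False}
  {v: True, q: True}


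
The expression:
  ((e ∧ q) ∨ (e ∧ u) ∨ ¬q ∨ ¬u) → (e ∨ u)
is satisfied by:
  {e: True, u: True}
  {e: True, u: False}
  {u: True, e: False}


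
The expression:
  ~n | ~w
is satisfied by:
  {w: False, n: False}
  {n: True, w: False}
  {w: True, n: False}


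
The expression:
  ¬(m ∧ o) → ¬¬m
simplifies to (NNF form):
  m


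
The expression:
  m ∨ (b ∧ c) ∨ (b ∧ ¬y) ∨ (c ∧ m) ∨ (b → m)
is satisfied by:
  {m: True, c: True, y: False, b: False}
  {m: True, c: False, y: False, b: False}
  {c: True, b: False, m: False, y: False}
  {b: False, c: False, m: False, y: False}
  {b: True, m: True, c: True, y: False}
  {b: True, m: True, c: False, y: False}
  {b: True, c: True, m: False, y: False}
  {b: True, c: False, m: False, y: False}
  {y: True, m: True, c: True, b: False}
  {y: True, m: True, c: False, b: False}
  {y: True, c: True, m: False, b: False}
  {y: True, c: False, m: False, b: False}
  {b: True, y: True, m: True, c: True}
  {b: True, y: True, m: True, c: False}
  {b: True, y: True, c: True, m: False}


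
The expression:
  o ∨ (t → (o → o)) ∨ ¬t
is always true.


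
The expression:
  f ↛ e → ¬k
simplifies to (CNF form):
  e ∨ ¬f ∨ ¬k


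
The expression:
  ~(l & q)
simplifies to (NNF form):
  ~l | ~q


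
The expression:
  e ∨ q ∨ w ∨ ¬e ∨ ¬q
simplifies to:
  True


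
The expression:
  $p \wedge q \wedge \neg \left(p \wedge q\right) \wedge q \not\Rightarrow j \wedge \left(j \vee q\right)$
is never true.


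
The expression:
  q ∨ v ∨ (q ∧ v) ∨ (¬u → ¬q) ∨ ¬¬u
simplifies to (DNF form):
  True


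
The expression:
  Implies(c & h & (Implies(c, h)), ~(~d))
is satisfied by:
  {d: True, h: False, c: False}
  {h: False, c: False, d: False}
  {d: True, c: True, h: False}
  {c: True, h: False, d: False}
  {d: True, h: True, c: False}
  {h: True, d: False, c: False}
  {d: True, c: True, h: True}


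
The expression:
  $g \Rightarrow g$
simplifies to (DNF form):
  $\text{True}$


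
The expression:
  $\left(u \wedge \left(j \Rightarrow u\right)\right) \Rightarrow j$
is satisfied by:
  {j: True, u: False}
  {u: False, j: False}
  {u: True, j: True}


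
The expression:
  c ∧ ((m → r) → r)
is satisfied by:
  {c: True, r: True, m: True}
  {c: True, r: True, m: False}
  {c: True, m: True, r: False}


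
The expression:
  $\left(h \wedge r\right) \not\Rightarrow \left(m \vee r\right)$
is never true.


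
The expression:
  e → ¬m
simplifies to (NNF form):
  ¬e ∨ ¬m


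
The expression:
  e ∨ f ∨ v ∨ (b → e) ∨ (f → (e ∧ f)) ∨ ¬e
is always true.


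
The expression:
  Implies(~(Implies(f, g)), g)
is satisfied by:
  {g: True, f: False}
  {f: False, g: False}
  {f: True, g: True}


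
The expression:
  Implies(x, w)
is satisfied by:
  {w: True, x: False}
  {x: False, w: False}
  {x: True, w: True}


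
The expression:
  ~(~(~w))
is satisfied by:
  {w: False}


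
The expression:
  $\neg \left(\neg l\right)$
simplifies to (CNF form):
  $l$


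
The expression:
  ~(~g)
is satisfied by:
  {g: True}


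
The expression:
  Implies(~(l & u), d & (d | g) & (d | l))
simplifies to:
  d | (l & u)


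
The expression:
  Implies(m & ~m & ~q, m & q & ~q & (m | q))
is always true.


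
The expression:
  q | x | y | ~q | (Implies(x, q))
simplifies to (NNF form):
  True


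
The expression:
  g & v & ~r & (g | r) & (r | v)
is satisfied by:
  {g: True, v: True, r: False}


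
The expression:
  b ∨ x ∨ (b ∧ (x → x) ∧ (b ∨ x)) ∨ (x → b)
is always true.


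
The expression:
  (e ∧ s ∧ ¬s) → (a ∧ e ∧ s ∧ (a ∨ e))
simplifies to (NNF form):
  True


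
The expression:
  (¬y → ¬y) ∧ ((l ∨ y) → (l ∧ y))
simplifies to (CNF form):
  (l ∨ ¬l) ∧ (l ∨ ¬y) ∧ (y ∨ ¬l) ∧ (y ∨ ¬y)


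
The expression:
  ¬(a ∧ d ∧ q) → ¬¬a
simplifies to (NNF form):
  a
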